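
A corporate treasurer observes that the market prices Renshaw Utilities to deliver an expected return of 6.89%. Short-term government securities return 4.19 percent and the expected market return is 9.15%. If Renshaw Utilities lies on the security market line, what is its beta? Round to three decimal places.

MRP = 9.15% − 4.19% = 4.96%
β = (E(R) − R_f) / MRP = (6.89% − 4.19%) / 4.96% = 2.70% / 4.96% = 0.544

0.544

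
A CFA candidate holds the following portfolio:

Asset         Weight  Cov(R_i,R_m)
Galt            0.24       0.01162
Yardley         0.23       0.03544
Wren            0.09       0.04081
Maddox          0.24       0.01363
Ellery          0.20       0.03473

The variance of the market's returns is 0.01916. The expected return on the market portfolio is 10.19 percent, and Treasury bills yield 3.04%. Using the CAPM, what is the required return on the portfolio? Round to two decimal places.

β_Galt = 0.01162 / 0.01916 = 0.6065
β_Yardley = 0.03544 / 0.01916 = 1.8497
β_Wren = 0.04081 / 0.01916 = 2.1300
β_Maddox = 0.01363 / 0.01916 = 0.7114
β_Ellery = 0.03473 / 0.01916 = 1.8126
β_P = Σ w_i β_i = 0.24×0.6065 + 0.23×1.8497 + 0.09×2.1300 + 0.24×0.7114 + 0.20×1.8126 = 1.2959
MRP = 10.19% − 3.04% = 7.15%
E(R_P) = R_f + β_P × MRP = 3.04% + 1.2959 × 7.15% = 12.31%

12.31%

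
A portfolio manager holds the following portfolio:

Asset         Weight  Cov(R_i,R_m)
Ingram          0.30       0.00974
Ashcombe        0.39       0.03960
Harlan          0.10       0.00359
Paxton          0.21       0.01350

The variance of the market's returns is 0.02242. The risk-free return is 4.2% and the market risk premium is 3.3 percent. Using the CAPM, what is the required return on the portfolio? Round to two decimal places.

β_Ingram = 0.00974 / 0.02242 = 0.4344
β_Ashcombe = 0.03960 / 0.02242 = 1.7663
β_Harlan = 0.00359 / 0.02242 = 0.1601
β_Paxton = 0.01350 / 0.02242 = 0.6021
β_P = Σ w_i β_i = 0.30×0.4344 + 0.39×1.7663 + 0.10×0.1601 + 0.21×0.6021 = 0.9616
E(R_P) = R_f + β_P × MRP = 4.2% + 0.9616 × 3.3% = 7.37%

7.37%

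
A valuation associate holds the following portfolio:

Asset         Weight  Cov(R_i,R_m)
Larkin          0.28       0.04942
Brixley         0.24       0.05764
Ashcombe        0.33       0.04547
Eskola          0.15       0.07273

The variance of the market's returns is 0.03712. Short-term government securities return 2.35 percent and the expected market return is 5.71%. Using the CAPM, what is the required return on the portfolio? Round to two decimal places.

7.20%

β_Larkin = 0.04942 / 0.03712 = 1.3314
β_Brixley = 0.05764 / 0.03712 = 1.5528
β_Ashcombe = 0.04547 / 0.03712 = 1.2249
β_Eskola = 0.07273 / 0.03712 = 1.9593
β_P = Σ w_i β_i = 0.28×1.3314 + 0.24×1.5528 + 0.33×1.2249 + 0.15×1.9593 = 1.4436
MRP = 5.71% − 2.35% = 3.36%
E(R_P) = R_f + β_P × MRP = 2.35% + 1.4436 × 3.36% = 7.20%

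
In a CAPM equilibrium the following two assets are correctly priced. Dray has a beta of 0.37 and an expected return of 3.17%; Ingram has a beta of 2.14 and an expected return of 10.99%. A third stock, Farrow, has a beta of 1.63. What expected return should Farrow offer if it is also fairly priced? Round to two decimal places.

8.74%

MRP (SML slope) = (10.99% − 3.17%) / (2.14 − 0.37) = 7.82% / 1.77 = 4.4181%
R_f (intercept) = 3.17% − 0.37 × 4.4181% = 1.5353%
E(R_Farrow) = R_f + β × MRP = 1.5353% + 1.63 × 4.4181% = 8.74%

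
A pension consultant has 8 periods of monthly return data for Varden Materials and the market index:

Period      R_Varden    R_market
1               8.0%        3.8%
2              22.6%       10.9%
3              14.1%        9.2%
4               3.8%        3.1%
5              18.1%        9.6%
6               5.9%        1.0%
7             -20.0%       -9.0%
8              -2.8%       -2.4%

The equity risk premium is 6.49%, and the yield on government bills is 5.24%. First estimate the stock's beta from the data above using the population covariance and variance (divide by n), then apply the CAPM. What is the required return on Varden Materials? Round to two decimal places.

17.79%

Mean R_i = (8.0 + 22.6 + 14.1 + 3.8 + 18.1 + 5.9 − 20.0 − 2.8) / 8 = 6.2125%
Mean R_m = (3.8 + 10.9 + 9.2 + 3.1 + 9.6 + 1.0 − 9.0 − 2.4) / 8 = 3.2750%
Σ(R_i − R̄_i)(R_m − R̄_m) = 621.8525  ⇒  Cov = 621.8525 / 8 = 77.7316
Σ(R_m − R̄_m)² = 321.6150  ⇒  Var(R_m) = 321.6150 / 8 = 40.2019
β = Cov / Var(R_m) = 77.7316 / 40.2019 = 1.9335
E(R) = R_f + β × MRP = 5.24% + 1.9335 × 6.49% = 17.79%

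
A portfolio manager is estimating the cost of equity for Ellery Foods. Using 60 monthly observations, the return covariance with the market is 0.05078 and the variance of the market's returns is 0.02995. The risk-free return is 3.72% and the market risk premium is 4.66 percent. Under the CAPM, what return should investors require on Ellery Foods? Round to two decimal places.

11.62%

β = Cov(R_i, R_m) / Var(R_m) = 0.05078 / 0.02995 = 1.6955
E(R) = R_f + β × MRP = 3.72% + 1.6955 × 4.66% = 11.62%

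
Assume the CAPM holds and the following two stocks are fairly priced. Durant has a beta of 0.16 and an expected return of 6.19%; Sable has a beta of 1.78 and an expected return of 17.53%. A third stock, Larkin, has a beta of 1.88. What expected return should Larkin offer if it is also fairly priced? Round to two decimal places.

18.23%

MRP (SML slope) = (17.53% − 6.19%) / (1.78 − 0.16) = 11.34% / 1.62 = 7.0000%
R_f (intercept) = 6.19% − 0.16 × 7.0000% = 5.0700%
E(R_Larkin) = R_f + β × MRP = 5.0700% + 1.88 × 7.0000% = 18.23%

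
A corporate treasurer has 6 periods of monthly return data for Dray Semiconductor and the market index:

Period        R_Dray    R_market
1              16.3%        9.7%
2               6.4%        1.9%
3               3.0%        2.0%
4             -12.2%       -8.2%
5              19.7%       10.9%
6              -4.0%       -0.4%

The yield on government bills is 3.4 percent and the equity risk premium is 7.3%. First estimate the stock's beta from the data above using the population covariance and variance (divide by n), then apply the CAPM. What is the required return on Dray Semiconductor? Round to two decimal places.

15.73%

Mean R_i = (16.3 + 6.4 + 3.0 − 12.2 + 19.7 − 4.0) / 6 = 4.8667%
Mean R_m = (9.7 + 1.9 + 2.0 − 8.2 + 10.9 − 0.4) / 6 = 2.6500%
Σ(R_i − R̄_i)(R_m − R̄_m) = 415.2600  ⇒  Cov = 415.2600 / 6 = 69.2100
Σ(R_m − R̄_m)² = 245.7750  ⇒  Var(R_m) = 245.7750 / 6 = 40.9625
β = Cov / Var(R_m) = 69.2100 / 40.9625 = 1.6896
E(R) = R_f + β × MRP = 3.4% + 1.6896 × 7.3% = 15.73%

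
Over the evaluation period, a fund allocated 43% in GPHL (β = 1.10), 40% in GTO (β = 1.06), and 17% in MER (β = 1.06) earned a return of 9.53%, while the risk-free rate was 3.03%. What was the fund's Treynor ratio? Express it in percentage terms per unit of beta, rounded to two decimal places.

β_P = 0.43×1.10 + 0.40×1.06 + 0.17×1.06 = 1.0772
Treynor = (R_P − R_f) / β_P = (9.53% − 3.03%) / 1.0772 = 6.50% / 1.0772 = 6.03%

6.03%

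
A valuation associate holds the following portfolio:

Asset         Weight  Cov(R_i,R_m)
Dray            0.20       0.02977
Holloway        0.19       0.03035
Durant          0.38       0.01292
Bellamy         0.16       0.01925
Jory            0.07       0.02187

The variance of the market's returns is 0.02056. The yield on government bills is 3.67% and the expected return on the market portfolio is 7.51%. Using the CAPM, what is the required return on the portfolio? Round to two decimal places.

β_Dray = 0.02977 / 0.02056 = 1.4480
β_Holloway = 0.03035 / 0.02056 = 1.4762
β_Durant = 0.01292 / 0.02056 = 0.6284
β_Bellamy = 0.01925 / 0.02056 = 0.9363
β_Jory = 0.02187 / 0.02056 = 1.0637
β_P = Σ w_i β_i = 0.20×1.4480 + 0.19×1.4762 + 0.38×0.6284 + 0.16×0.9363 + 0.07×1.0637 = 1.0331
MRP = 7.51% − 3.67% = 3.84%
E(R_P) = R_f + β_P × MRP = 3.67% + 1.0331 × 3.84% = 7.64%

7.64%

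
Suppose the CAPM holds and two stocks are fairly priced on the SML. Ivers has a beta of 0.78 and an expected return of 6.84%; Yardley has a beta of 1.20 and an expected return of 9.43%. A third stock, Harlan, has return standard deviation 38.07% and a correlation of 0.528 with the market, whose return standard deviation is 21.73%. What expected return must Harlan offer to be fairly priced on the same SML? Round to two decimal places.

7.73%

MRP = (9.43% − 6.84%) / (1.20 − 0.78) = 6.1667%
R_f = 6.84% − 0.78 × 6.1667% = 2.0300%
β_Harlan = ρ·σ_i/σ_m = 0.528 × 38.07 / 21.73 = 0.9250
E(R_Harlan) = R_f + β × MRP = 2.0300% + 0.9250 × 6.1667% = 7.73%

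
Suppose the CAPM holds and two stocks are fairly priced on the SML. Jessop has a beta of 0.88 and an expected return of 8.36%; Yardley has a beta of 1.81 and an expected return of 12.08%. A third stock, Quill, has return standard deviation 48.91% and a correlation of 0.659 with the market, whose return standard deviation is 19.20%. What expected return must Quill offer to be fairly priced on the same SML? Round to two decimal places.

11.55%

MRP = (12.08% − 8.36%) / (1.81 − 0.88) = 4.0000%
R_f = 8.36% − 0.88 × 4.0000% = 4.8400%
β_Quill = ρ·σ_i/σ_m = 0.659 × 48.91 / 19.20 = 1.6787
E(R_Quill) = R_f + β × MRP = 4.8400% + 1.6787 × 4.0000% = 11.55%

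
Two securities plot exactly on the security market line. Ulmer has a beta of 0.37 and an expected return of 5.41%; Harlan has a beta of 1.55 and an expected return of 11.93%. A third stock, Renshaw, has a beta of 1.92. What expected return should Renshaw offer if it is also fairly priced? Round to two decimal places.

13.97%

MRP (SML slope) = (11.93% − 5.41%) / (1.55 − 0.37) = 6.52% / 1.18 = 5.5254%
R_f (intercept) = 5.41% − 0.37 × 5.5254% = 3.3656%
E(R_Renshaw) = R_f + β × MRP = 3.3656% + 1.92 × 5.5254% = 13.97%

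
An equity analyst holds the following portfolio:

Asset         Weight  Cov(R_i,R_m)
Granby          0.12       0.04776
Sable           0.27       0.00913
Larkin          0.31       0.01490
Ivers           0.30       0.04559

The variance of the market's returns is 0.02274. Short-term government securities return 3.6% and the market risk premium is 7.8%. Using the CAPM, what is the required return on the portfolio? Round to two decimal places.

12.69%

β_Granby = 0.04776 / 0.02274 = 2.1003
β_Sable = 0.00913 / 0.02274 = 0.4015
β_Larkin = 0.01490 / 0.02274 = 0.6552
β_Ivers = 0.04559 / 0.02274 = 2.0048
β_P = Σ w_i β_i = 0.12×2.1003 + 0.27×0.4015 + 0.31×0.6552 + 0.30×2.0048 = 1.1650
E(R_P) = R_f + β_P × MRP = 3.6% + 1.1650 × 7.8% = 12.69%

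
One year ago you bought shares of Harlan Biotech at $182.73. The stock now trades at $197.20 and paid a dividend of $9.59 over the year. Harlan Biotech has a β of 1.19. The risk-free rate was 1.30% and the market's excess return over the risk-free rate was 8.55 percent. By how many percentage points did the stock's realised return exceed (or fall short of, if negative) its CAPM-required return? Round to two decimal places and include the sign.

+1.69%

Realised HPR = (P1 + D1 − P0) / P0 = (197.20 + 9.59 − 182.73) / 182.73 = 24.06 / 182.73 = 13.1670%
CAPM required = R_f + β·MRP = 1.30% + 1.19 × 8.55% = 11.4745%
α = realised − required = 13.1670% − 11.4745% = +1.69%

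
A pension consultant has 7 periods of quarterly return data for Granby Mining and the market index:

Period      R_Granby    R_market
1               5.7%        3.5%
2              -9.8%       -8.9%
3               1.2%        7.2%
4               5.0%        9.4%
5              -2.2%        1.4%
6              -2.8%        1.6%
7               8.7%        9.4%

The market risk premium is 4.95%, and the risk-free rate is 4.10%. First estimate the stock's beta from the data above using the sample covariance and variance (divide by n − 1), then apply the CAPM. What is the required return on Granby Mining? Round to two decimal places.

8.49%

Mean R_i = (5.7 − 9.8 + 1.2 + 5.0 − 2.2 − 2.8 + 8.7) / 7 = 0.8286%
Mean R_m = (3.5 − 8.9 + 7.2 + 9.4 + 1.4 + 1.6 + 9.4) / 7 = 3.3714%
Σ(R_i − R̄_i)(R_m − R̄_m) = 217.4757  ⇒  Cov = 217.4757 / 6 = 36.2460
Σ(R_m − R̄_m)² = 244.9743  ⇒  Var(R_m) = 244.9743 / 6 = 40.8291
β = Cov / Var(R_m) = 36.2460 / 40.8291 = 0.8877
E(R) = R_f + β × MRP = 4.10% + 0.8877 × 4.95% = 8.49%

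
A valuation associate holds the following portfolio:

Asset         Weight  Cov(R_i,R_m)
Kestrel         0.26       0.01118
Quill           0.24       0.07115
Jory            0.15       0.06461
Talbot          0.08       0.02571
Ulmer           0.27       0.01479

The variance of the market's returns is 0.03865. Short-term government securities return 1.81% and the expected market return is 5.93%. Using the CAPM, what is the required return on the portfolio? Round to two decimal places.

β_Kestrel = 0.01118 / 0.03865 = 0.2893
β_Quill = 0.07115 / 0.03865 = 1.8409
β_Jory = 0.06461 / 0.03865 = 1.6717
β_Talbot = 0.02571 / 0.03865 = 0.6652
β_Ulmer = 0.01479 / 0.03865 = 0.3827
β_P = Σ w_i β_i = 0.26×0.2893 + 0.24×1.8409 + 0.15×1.6717 + 0.08×0.6652 + 0.27×0.3827 = 0.9243
MRP = 5.93% − 1.81% = 4.12%
E(R_P) = R_f + β_P × MRP = 1.81% + 0.9243 × 4.12% = 5.62%

5.62%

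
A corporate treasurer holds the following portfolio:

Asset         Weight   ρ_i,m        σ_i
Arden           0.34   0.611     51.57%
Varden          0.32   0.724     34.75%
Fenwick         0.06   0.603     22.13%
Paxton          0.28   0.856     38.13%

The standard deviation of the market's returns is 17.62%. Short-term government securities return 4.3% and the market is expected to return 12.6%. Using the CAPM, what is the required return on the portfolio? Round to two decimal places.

β_Arden = 0.611 × 51.57% / 17.62% = 1.7883
β_Varden = 0.724 × 34.75% / 17.62% = 1.4279
β_Fenwick = 0.603 × 22.13% / 17.62% = 0.7573
β_Paxton = 0.856 × 38.13% / 17.62% = 1.8524
β_P = Σ w_i β_i = 0.34×1.7883 + 0.32×1.4279 + 0.06×0.7573 + 0.28×1.8524 = 1.6291
MRP = 12.6% − 4.3% = 8.30%
E(R_P) = R_f + β_P × MRP = 4.3% + 1.6291 × 8.3% = 17.82%

17.82%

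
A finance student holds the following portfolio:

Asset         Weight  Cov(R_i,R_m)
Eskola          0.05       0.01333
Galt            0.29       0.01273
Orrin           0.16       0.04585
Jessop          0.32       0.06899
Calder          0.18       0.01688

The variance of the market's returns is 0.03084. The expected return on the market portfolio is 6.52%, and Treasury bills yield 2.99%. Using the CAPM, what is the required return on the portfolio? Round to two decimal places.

7.20%

β_Eskola = 0.01333 / 0.03084 = 0.4322
β_Galt = 0.01273 / 0.03084 = 0.4128
β_Orrin = 0.04585 / 0.03084 = 1.4867
β_Jessop = 0.06899 / 0.03084 = 2.2370
β_Calder = 0.01688 / 0.03084 = 0.5473
β_P = Σ w_i β_i = 0.05×0.4322 + 0.29×0.4128 + 0.16×1.4867 + 0.32×2.2370 + 0.18×0.5473 = 1.1935
MRP = 6.52% − 2.99% = 3.53%
E(R_P) = R_f + β_P × MRP = 2.99% + 1.1935 × 3.53% = 7.20%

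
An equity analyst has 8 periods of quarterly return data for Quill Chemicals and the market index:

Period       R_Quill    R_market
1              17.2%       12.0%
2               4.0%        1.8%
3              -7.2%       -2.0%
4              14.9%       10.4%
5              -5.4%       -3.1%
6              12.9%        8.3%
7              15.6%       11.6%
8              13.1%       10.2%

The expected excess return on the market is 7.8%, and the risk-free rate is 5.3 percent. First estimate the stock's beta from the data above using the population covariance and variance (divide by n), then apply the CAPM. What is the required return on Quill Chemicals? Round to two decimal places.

17.29%

Mean R_i = (17.2 + 4.0 − 7.2 + 14.9 − 5.4 + 12.9 + 15.6 + 13.1) / 8 = 8.1375%
Mean R_m = (12.0 + 1.8 − 2.0 + 10.4 − 3.1 + 8.3 + 11.6 + 10.2) / 8 = 6.1500%
Σ(R_i − R̄_i)(R_m − R̄_m) = 420.9850  ⇒  Cov = 420.9850 / 8 = 52.6231
Σ(R_m − R̄_m)² = 273.9200  ⇒  Var(R_m) = 273.9200 / 8 = 34.2400
β = Cov / Var(R_m) = 52.6231 / 34.2400 = 1.5369
E(R) = R_f + β × MRP = 5.3% + 1.5369 × 7.8% = 17.29%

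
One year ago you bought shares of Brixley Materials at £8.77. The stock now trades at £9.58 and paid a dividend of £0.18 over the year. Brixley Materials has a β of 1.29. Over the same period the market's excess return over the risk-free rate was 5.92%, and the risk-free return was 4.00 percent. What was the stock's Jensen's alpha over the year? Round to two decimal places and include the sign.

Realised HPR = (P1 + D1 − P0) / P0 = (9.58 + 0.18 − 8.77) / 8.77 = 0.99 / 8.77 = 11.2885%
CAPM required = R_f + β·MRP = 4.00% + 1.29 × 5.92% = 11.6368%
α = realised − required = 11.2885% − 11.6368% = -0.35%

-0.35%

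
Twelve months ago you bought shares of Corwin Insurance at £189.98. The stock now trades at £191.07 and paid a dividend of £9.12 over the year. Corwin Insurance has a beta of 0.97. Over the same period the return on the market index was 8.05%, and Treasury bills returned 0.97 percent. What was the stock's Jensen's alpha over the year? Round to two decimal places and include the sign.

Realised HPR = (P1 + D1 − P0) / P0 = (191.07 + 9.12 − 189.98) / 189.98 = 10.21 / 189.98 = 5.3742%
MRP = 8.05% − 0.97% = 7.08%
CAPM required = R_f + β·MRP = 0.97% + 0.97 × 7.08% = 7.8376%
α = realised − required = 5.3742% − 7.8376% = -2.46%

-2.46%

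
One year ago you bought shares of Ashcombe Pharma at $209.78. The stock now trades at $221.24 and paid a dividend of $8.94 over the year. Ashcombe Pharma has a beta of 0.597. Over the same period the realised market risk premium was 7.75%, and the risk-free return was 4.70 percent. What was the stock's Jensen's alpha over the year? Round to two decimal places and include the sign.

Realised HPR = (P1 + D1 − P0) / P0 = (221.24 + 8.94 − 209.78) / 209.78 = 20.40 / 209.78 = 9.7245%
CAPM required = R_f + β·MRP = 4.70% + 0.597 × 7.75% = 9.32675%
α = realised − required = 9.7245% − 9.32675% = +0.40%

+0.40%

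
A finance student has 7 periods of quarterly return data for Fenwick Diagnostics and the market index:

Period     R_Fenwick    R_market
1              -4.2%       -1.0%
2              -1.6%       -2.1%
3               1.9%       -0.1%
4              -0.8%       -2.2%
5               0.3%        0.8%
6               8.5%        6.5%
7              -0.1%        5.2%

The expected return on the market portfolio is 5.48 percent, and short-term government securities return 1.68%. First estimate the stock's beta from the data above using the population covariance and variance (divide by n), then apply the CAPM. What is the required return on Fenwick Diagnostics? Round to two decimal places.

Mean R_i = (-4.2 − 1.6 + 1.9 − 0.8 + 0.3 + 8.5 − 0.1) / 7 = 0.5714%
Mean R_m = (-1.0 − 2.1 − 0.1 − 2.2 + 0.8 + 6.5 + 5.2) / 7 = 1.0143%
Σ(R_i − R̄_i)(R_m − R̄_m) = 60.0429  ⇒  Cov = 60.0429 / 7 = 8.5776
Σ(R_m − R̄_m)² = 72.9886  ⇒  Var(R_m) = 72.9886 / 7 = 10.4269
β = Cov / Var(R_m) = 8.5776 / 10.4269 = 0.8226
MRP = 5.48% − 1.68% = 3.80%
E(R) = R_f + β × MRP = 1.68% + 0.8226 × 3.80% = 4.81%

4.81%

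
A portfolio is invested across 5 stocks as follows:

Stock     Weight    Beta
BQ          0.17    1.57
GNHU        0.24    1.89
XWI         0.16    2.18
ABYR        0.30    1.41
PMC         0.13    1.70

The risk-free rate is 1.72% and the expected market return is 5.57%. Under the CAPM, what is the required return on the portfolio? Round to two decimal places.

8.32%

β_P = Σ w_i β_i = 0.17×1.57 + 0.24×1.89 + 0.16×2.18 + 0.30×1.41 + 0.13×1.70 = 1.7133
MRP = 5.57% − 1.72% = 3.85%
E(R_P) = R_f + β_P × MRP = 1.72% + 1.7133 × 3.85% = 8.32%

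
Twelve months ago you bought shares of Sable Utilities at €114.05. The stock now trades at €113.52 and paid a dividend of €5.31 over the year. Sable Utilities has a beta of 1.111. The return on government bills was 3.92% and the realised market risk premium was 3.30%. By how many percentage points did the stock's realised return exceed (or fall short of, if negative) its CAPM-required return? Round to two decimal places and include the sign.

Realised HPR = (P1 + D1 − P0) / P0 = (113.52 + 5.31 − 114.05) / 114.05 = 4.78 / 114.05 = 4.1911%
CAPM required = R_f + β·MRP = 3.92% + 1.111 × 3.30% = 7.58630%
α = realised − required = 4.1911% − 7.58630% = -3.40%

-3.40%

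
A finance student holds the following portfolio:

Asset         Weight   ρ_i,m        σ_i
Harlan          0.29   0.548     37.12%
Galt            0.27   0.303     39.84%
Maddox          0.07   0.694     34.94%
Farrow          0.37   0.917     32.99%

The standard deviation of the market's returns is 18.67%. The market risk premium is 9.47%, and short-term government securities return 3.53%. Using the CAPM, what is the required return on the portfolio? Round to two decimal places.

14.71%

β_Harlan = 0.548 × 37.12% / 18.67% = 1.0895
β_Galt = 0.303 × 39.84% / 18.67% = 0.6466
β_Maddox = 0.694 × 34.94% / 18.67% = 1.2988
β_Farrow = 0.917 × 32.99% / 18.67% = 1.6203
β_P = Σ w_i β_i = 0.29×1.0895 + 0.27×0.6466 + 0.07×1.2988 + 0.37×1.6203 = 1.1810
E(R_P) = R_f + β_P × MRP = 3.53% + 1.1810 × 9.47% = 14.71%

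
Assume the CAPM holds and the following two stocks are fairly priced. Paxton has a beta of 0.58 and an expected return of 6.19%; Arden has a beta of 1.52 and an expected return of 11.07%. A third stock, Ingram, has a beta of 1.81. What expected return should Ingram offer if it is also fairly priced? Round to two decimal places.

MRP (SML slope) = (11.07% − 6.19%) / (1.52 − 0.58) = 4.88% / 0.94 = 5.1915%
R_f (intercept) = 6.19% − 0.58 × 5.1915% = 3.1789%
E(R_Ingram) = R_f + β × MRP = 3.1789% + 1.81 × 5.1915% = 12.58%

12.58%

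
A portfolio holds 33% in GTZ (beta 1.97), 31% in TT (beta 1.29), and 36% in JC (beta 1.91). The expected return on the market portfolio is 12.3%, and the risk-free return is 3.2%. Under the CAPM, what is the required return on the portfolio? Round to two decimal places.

19.01%

β_P = Σ w_i β_i = 0.33×1.97 + 0.31×1.29 + 0.36×1.91 = 1.7376
MRP = 12.3% − 3.2% = 9.10%
E(R_P) = R_f + β_P × MRP = 3.2% + 1.7376 × 9.1% = 19.01%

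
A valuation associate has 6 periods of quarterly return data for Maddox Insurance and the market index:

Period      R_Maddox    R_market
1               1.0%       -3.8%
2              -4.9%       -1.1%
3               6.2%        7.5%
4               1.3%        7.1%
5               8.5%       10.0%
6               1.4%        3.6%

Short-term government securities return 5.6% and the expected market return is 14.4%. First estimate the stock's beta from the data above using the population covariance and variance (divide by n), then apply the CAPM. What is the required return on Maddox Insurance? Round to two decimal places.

Mean R_i = (1.0 − 4.9 + 6.2 + 1.3 + 8.5 + 1.4) / 6 = 2.2500%
Mean R_m = (-3.8 − 1.1 + 7.5 + 7.1 + 10.0 + 3.6) / 6 = 3.8833%
Σ(R_i − R̄_i)(R_m − R̄_m) = 94.9350  ⇒  Cov = 94.9350 / 6 = 15.8225
Σ(R_m − R̄_m)² = 144.7883  ⇒  Var(R_m) = 144.7883 / 6 = 24.1314
β = Cov / Var(R_m) = 15.8225 / 24.1314 = 0.6557
MRP = 14.4% − 5.6% = 8.80%
E(R) = R_f + β × MRP = 5.6% + 0.6557 × 8.8% = 11.37%

11.37%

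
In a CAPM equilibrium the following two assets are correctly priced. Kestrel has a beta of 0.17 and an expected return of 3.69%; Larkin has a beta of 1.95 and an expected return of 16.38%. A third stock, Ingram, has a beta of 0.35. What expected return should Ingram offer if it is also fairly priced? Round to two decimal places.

MRP (SML slope) = (16.38% − 3.69%) / (1.95 − 0.17) = 12.69% / 1.78 = 7.1292%
R_f (intercept) = 3.69% − 0.17 × 7.1292% = 2.4780%
E(R_Ingram) = R_f + β × MRP = 2.4780% + 0.35 × 7.1292% = 4.97%

4.97%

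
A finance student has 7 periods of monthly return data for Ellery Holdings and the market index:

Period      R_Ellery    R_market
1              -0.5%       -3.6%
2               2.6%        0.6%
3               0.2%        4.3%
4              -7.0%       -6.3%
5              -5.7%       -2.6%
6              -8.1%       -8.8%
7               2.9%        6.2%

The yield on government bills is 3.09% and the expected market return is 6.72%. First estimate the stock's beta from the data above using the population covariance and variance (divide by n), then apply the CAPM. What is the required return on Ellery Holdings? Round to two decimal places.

Mean R_i = (-0.5 + 2.6 + 0.2 − 7.0 − 5.7 − 8.1 + 2.9) / 7 = -2.2286%
Mean R_m = (-3.6 + 0.6 + 4.3 − 6.3 − 2.6 − 8.8 + 6.2) / 7 = -1.4571%
Σ(R_i − R̄_i)(R_m − R̄_m) = 129.6686  ⇒  Cov = 129.6686 / 7 = 18.5241
Σ(R_m − R̄_m)² = 179.2771  ⇒  Var(R_m) = 179.2771 / 7 = 25.6110
β = Cov / Var(R_m) = 18.5241 / 25.6110 = 0.7233
MRP = 6.72% − 3.09% = 3.63%
E(R) = R_f + β × MRP = 3.09% + 0.7233 × 3.63% = 5.72%

5.72%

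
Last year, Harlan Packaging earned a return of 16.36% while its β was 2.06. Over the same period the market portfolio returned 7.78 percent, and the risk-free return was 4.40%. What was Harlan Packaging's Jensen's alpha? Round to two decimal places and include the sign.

+5.00%

Market excess return = 7.78% − 4.40% = 3.38%
CAPM benchmark = R_f + β(R_m − R_f) = 4.40% + 2.06 × 3.38% = 11.3628%
α = actual − benchmark = 16.36% − 11.3628% = +5.00%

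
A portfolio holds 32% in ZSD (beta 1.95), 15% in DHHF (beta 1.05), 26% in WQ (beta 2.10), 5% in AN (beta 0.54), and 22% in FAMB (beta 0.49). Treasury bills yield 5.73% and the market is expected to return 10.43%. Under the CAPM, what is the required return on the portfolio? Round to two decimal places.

12.60%

β_P = Σ w_i β_i = 0.32×1.95 + 0.15×1.05 + 0.26×2.10 + 0.05×0.54 + 0.22×0.49 = 1.4623
MRP = 10.43% − 5.73% = 4.70%
E(R_P) = R_f + β_P × MRP = 5.73% + 1.4623 × 4.70% = 12.60%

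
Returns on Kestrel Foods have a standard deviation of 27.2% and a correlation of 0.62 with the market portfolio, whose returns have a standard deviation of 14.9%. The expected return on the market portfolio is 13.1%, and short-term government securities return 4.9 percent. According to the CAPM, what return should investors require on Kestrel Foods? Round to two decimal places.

14.18%

β = ρ × σ_i / σ_m = 0.62 × 27.2% / 14.9% = 1.1318
MRP = 13.1% − 4.9% = 8.20%
E(R) = 4.9% + 1.1318 × 8.2% = 14.18%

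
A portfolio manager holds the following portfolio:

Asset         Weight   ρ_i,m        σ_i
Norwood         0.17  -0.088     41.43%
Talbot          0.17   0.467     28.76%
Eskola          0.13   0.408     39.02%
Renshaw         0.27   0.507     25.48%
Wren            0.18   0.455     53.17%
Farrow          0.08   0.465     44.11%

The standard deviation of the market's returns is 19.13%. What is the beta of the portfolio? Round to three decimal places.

0.691

β_Norwood = -0.088 × 41.43% / 19.13% = -0.1906
β_Talbot = 0.467 × 28.76% / 19.13% = 0.7021
β_Eskola = 0.408 × 39.02% / 19.13% = 0.8322
β_Renshaw = 0.507 × 25.48% / 19.13% = 0.6753
β_Wren = 0.455 × 53.17% / 19.13% = 1.2646
β_Farrow = 0.465 × 44.11% / 19.13% = 1.0722
β_P = Σ w_i β_i = 0.17×-0.1906 + 0.17×0.7021 + 0.13×0.8322 + 0.27×0.6753 + 0.18×1.2646 + 0.08×1.0722 = 0.6909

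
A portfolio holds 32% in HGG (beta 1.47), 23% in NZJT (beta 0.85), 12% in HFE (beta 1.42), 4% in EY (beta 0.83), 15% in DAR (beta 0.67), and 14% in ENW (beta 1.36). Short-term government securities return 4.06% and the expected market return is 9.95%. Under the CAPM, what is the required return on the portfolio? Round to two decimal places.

β_P = Σ w_i β_i = 0.32×1.47 + 0.23×0.85 + 0.12×1.42 + 0.04×0.83 + 0.15×0.67 + 0.14×1.36 = 1.1604
MRP = 9.95% − 4.06% = 5.89%
E(R_P) = R_f + β_P × MRP = 4.06% + 1.1604 × 5.89% = 10.89%

10.89%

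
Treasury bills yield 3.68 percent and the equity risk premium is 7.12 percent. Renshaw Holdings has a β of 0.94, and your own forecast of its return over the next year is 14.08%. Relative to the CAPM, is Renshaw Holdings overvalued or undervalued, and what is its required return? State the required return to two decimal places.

Undervalued; required return 10.37%

Required return = R_f + β·MRP = 3.68% + 0.94 × 7.12% = 10.37%
Forecast 14.08% > required 10.37% → the stock plots above the SML → undervalued.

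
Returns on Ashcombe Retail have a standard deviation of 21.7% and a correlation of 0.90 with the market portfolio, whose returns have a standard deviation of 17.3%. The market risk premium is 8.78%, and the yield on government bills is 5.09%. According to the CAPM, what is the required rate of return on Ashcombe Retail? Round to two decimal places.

15.00%

β = ρ × σ_i / σ_m = 0.90 × 21.7% / 17.3% = 1.1289
E(R) = 5.09% + 1.1289 × 8.78% = 15.00%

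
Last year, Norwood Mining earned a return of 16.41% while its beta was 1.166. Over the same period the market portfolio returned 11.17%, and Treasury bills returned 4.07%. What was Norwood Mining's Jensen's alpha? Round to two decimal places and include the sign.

+4.06%

Market excess return = 11.17% − 4.07% = 7.10%
CAPM benchmark = R_f + β(R_m − R_f) = 4.07% + 1.166 × 7.10% = 12.34860%
α = actual − benchmark = 16.41% − 12.34860% = +4.06%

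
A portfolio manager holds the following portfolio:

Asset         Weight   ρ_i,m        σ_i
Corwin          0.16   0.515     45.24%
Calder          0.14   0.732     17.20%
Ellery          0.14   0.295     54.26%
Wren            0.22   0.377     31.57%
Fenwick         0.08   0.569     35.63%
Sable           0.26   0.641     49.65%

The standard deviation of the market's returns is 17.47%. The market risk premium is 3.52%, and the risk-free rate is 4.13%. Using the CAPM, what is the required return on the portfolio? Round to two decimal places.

8.21%

β_Corwin = 0.515 × 45.24% / 17.47% = 1.3336
β_Calder = 0.732 × 17.20% / 17.47% = 0.7207
β_Ellery = 0.295 × 54.26% / 17.47% = 0.9162
β_Wren = 0.377 × 31.57% / 17.47% = 0.6813
β_Fenwick = 0.569 × 35.63% / 17.47% = 1.1605
β_Sable = 0.641 × 49.65% / 17.47% = 1.8217
β_P = Σ w_i β_i = 0.16×1.3336 + 0.14×0.7207 + 0.14×0.9162 + 0.22×0.6813 + 0.08×1.1605 + 0.26×1.8217 = 1.1589
E(R_P) = R_f + β_P × MRP = 4.13% + 1.1589 × 3.52% = 8.21%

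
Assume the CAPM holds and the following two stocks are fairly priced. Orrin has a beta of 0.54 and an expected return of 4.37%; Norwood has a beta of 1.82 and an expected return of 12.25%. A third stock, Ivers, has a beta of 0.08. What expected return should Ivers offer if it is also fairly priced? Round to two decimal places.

1.54%

MRP (SML slope) = (12.25% − 4.37%) / (1.82 − 0.54) = 7.88% / 1.28 = 6.1563%
R_f (intercept) = 4.37% − 0.54 × 6.1563% = 1.0456%
E(R_Ivers) = R_f + β × MRP = 1.0456% + 0.08 × 6.1563% = 1.54%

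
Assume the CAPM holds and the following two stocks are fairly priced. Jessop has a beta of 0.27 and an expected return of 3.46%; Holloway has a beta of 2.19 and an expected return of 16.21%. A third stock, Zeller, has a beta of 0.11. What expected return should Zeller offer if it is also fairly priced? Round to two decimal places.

MRP (SML slope) = (16.21% − 3.46%) / (2.19 − 0.27) = 12.75% / 1.92 = 6.6406%
R_f (intercept) = 3.46% − 0.27 × 6.6406% = 1.6670%
E(R_Zeller) = R_f + β × MRP = 1.6670% + 0.11 × 6.6406% = 2.40%

2.40%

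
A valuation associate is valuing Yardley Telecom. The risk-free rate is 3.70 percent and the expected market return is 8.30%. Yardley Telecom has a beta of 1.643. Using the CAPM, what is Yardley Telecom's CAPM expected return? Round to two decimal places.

Market risk premium = E(R_m) − R_f = 8.30% − 3.70% = 4.60%
E(R) = R_f + β × MRP = 3.70% + 1.643 × 4.60% = 11.26%

11.26%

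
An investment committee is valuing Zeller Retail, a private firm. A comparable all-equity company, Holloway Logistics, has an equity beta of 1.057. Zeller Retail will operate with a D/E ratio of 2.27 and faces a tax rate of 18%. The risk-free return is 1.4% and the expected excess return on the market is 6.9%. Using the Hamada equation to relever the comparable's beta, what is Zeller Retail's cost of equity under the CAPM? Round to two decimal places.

β_L = β_U × [1 + (1 − t)(D/E)] = 1.057 × [1 + (1 − 0.18) × 2.27]
    = 1.057 × [1 + 0.82 × 2.27] = 1.057 × 2.8614 = 3.0245
E(R) = R_f + β_L × MRP = 1.4% + 3.0245 × 6.9% = 22.27%

22.27%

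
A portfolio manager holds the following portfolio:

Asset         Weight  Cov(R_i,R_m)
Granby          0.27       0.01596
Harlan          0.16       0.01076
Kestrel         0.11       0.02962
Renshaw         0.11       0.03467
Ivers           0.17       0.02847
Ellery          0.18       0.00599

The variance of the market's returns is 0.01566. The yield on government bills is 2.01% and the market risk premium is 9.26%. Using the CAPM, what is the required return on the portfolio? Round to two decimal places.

β_Granby = 0.01596 / 0.01566 = 1.0192
β_Harlan = 0.01076 / 0.01566 = 0.6871
β_Kestrel = 0.02962 / 0.01566 = 1.8914
β_Renshaw = 0.03467 / 0.01566 = 2.2139
β_Ivers = 0.02847 / 0.01566 = 1.8180
β_Ellery = 0.00599 / 0.01566 = 0.3825
β_P = Σ w_i β_i = 0.27×1.0192 + 0.16×0.6871 + 0.11×1.8914 + 0.11×2.2139 + 0.17×1.8180 + 0.18×0.3825 = 1.2146
E(R_P) = R_f + β_P × MRP = 2.01% + 1.2146 × 9.26% = 13.26%

13.26%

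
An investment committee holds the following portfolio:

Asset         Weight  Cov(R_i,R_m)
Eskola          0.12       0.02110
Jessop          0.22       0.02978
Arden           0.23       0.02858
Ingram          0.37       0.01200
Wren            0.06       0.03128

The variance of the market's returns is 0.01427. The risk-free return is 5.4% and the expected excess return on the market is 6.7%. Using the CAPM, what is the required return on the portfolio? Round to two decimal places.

β_Eskola = 0.02110 / 0.01427 = 1.4786
β_Jessop = 0.02978 / 0.01427 = 2.0869
β_Arden = 0.02858 / 0.01427 = 2.0028
β_Ingram = 0.01200 / 0.01427 = 0.8409
β_Wren = 0.03128 / 0.01427 = 2.1920
β_P = Σ w_i β_i = 0.12×1.4786 + 0.22×2.0869 + 0.23×2.0028 + 0.37×0.8409 + 0.06×2.1920 = 1.5398
E(R_P) = R_f + β_P × MRP = 5.4% + 1.5398 × 6.7% = 15.72%

15.72%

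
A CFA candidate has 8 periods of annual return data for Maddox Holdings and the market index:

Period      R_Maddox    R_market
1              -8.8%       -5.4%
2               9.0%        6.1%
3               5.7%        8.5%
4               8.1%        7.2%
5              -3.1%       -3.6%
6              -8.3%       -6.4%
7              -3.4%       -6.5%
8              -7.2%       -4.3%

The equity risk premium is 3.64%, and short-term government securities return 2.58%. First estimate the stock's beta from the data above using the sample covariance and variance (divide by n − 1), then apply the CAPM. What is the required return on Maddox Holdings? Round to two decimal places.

Mean R_i = (-8.8 + 9.0 + 5.7 + 8.1 − 3.1 − 8.3 − 3.4 − 7.2) / 8 = -1.0000%
Mean R_m = (-5.4 + 6.1 + 8.5 + 7.2 − 3.6 − 6.4 − 6.5 − 4.3) / 8 = -0.5500%
Σ(R_i − R̄_i)(R_m − R̄_m) = 322.1300  ⇒  Cov = 322.1300 / 7 = 46.0186
Σ(R_m − R̄_m)² = 302.7000  ⇒  Var(R_m) = 302.7000 / 7 = 43.2429
β = Cov / Var(R_m) = 46.0186 / 43.2429 = 1.0642
E(R) = R_f + β × MRP = 2.58% + 1.0642 × 3.64% = 6.45%

6.45%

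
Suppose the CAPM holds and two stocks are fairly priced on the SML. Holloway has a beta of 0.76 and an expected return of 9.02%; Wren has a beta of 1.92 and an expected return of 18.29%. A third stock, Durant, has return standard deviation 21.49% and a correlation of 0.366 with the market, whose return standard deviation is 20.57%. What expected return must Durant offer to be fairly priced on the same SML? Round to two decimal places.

MRP = (18.29% − 9.02%) / (1.92 − 0.76) = 7.9914%
R_f = 9.02% − 0.76 × 7.9914% = 2.9465%
β_Durant = ρ·σ_i/σ_m = 0.366 × 21.49 / 20.57 = 0.3824
E(R_Durant) = R_f + β × MRP = 2.9465% + 0.3824 × 7.9914% = 6.00%

6.00%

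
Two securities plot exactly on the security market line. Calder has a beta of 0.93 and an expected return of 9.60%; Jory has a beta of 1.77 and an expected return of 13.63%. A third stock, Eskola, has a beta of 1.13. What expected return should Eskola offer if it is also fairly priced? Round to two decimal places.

10.56%

MRP (SML slope) = (13.63% − 9.60%) / (1.77 − 0.93) = 4.03% / 0.84 = 4.7976%
R_f (intercept) = 9.60% − 0.93 × 4.7976% = 5.1382%
E(R_Eskola) = R_f + β × MRP = 5.1382% + 1.13 × 4.7976% = 10.56%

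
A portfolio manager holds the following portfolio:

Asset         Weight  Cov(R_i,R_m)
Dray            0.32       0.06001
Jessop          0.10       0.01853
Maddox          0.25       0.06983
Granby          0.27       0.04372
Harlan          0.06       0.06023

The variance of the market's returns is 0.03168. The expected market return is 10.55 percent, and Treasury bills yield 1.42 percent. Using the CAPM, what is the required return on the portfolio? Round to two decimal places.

16.96%

β_Dray = 0.06001 / 0.03168 = 1.8943
β_Jessop = 0.01853 / 0.03168 = 0.5849
β_Maddox = 0.06983 / 0.03168 = 2.2042
β_Granby = 0.04372 / 0.03168 = 1.3801
β_Harlan = 0.06023 / 0.03168 = 1.9012
β_P = Σ w_i β_i = 0.32×1.8943 + 0.10×0.5849 + 0.25×2.2042 + 0.27×1.3801 + 0.06×1.9012 = 1.7024
MRP = 10.55% − 1.42% = 9.13%
E(R_P) = R_f + β_P × MRP = 1.42% + 1.7024 × 9.13% = 16.96%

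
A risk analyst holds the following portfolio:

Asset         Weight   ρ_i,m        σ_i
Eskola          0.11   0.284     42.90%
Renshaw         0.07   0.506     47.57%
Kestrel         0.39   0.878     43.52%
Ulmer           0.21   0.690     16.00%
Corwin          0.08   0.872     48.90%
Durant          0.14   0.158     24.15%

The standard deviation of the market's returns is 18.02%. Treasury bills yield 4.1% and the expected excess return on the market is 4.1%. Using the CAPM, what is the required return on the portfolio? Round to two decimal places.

β_Eskola = 0.284 × 42.90% / 18.02% = 0.6761
β_Renshaw = 0.506 × 47.57% / 18.02% = 1.3358
β_Kestrel = 0.878 × 43.52% / 18.02% = 2.1205
β_Ulmer = 0.690 × 16.00% / 18.02% = 0.6127
β_Corwin = 0.872 × 48.90% / 18.02% = 2.3663
β_Durant = 0.158 × 24.15% / 18.02% = 0.2117
β_P = Σ w_i β_i = 0.11×0.6761 + 0.07×1.3358 + 0.39×2.1205 + 0.21×0.6127 + 0.08×2.3663 + 0.14×0.2117 = 1.3425
E(R_P) = R_f + β_P × MRP = 4.1% + 1.3425 × 4.1% = 9.60%

9.60%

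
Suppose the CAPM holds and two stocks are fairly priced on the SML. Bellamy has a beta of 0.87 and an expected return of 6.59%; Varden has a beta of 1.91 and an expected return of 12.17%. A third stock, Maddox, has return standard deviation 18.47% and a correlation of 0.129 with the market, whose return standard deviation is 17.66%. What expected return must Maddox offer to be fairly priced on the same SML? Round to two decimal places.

MRP = (12.17% − 6.59%) / (1.91 − 0.87) = 5.3654%
R_f = 6.59% − 0.87 × 5.3654% = 1.9221%
β_Maddox = ρ·σ_i/σ_m = 0.129 × 18.47 / 17.66 = 0.1349
E(R_Maddox) = R_f + β × MRP = 1.9221% + 0.1349 × 5.3654% = 2.65%

2.65%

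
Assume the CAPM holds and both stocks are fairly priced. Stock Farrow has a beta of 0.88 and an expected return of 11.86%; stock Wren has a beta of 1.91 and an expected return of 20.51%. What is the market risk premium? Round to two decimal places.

Both satisfy E(R) = R_f + β·MRP, so the slope of the SML is
MRP = (20.51% − 11.86%) / (1.91 − 0.88) = 8.65% / 1.03 = 8.3981%

8.40%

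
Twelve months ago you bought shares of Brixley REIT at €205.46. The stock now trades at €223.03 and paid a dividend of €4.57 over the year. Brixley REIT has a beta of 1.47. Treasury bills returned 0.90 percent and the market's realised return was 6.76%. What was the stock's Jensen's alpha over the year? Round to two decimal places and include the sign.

Realised HPR = (P1 + D1 − P0) / P0 = (223.03 + 4.57 − 205.46) / 205.46 = 22.14 / 205.46 = 10.7758%
MRP = 6.76% − 0.90% = 5.86%
CAPM required = R_f + β·MRP = 0.90% + 1.47 × 5.86% = 9.5142%
α = realised − required = 10.7758% − 9.5142% = +1.26%

+1.26%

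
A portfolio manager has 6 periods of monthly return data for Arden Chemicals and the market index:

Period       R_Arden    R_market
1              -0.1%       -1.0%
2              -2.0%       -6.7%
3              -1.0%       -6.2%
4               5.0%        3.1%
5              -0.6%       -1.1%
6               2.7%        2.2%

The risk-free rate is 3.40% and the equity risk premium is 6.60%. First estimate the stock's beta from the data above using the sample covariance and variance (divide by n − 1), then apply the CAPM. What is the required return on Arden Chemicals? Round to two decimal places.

7.18%

Mean R_i = (-0.1 − 2.0 − 1.0 + 5.0 − 0.6 + 2.7) / 6 = 0.6667%
Mean R_m = (-1.0 − 6.7 − 6.2 + 3.1 − 1.1 + 2.2) / 6 = -1.6167%
Σ(R_i − R̄_i)(R_m − R̄_m) = 48.2667  ⇒  Cov = 48.2667 / 5 = 9.6533
Σ(R_m − R̄_m)² = 84.3083  ⇒  Var(R_m) = 84.3083 / 5 = 16.8617
β = Cov / Var(R_m) = 9.6533 / 16.8617 = 0.5725
E(R) = R_f + β × MRP = 3.40% + 0.5725 × 6.60% = 7.18%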